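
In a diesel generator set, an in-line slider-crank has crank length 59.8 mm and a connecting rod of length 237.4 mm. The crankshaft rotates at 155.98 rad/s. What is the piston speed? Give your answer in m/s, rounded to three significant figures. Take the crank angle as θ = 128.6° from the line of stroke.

ω = 156 rad/s
For an in-line slider-crank, x = r cosθ + √(L² − r² sin²θ), so v = −rω sinθ·[1 + r cosθ/√(L² − r² sin²θ)].
With r = 0.0598 m, L = 0.2374 m, θ = 128.6°: √(L² − r² sin²θ) = 0.23275 m.
v = −0.0598·156·0.78152·[1 + 0.0598·-0.62388/0.23275] = -6.1213 m/s.
|v| = 6.1213 m/s.

6.12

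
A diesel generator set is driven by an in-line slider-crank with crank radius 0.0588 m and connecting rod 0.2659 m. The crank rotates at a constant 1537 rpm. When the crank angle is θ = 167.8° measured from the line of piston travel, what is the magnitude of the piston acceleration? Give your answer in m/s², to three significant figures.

ω = 2π·1537/60 = 161 rad/s
x(θ) = r cosθ + √(L² − r² sin²θ); with ω constant, a = ω²·d²x/dθ².
d²x/dθ² = −r cosθ − r²(cos2θ)/√u − r⁴ sin²2θ/(4u^{3/2}),  u = L² − r² sin²θ = 0.0705484 m².
Substituting r = 0.0588 m, L = 0.2659 m, θ = 167.8°: d²x/dθ² = +0.04559 m.
a = ω²·d²x/dθ² = (161)²·(+0.04559) = +1181.1 m/s²;  |a| = 1181.1 m/s².

1180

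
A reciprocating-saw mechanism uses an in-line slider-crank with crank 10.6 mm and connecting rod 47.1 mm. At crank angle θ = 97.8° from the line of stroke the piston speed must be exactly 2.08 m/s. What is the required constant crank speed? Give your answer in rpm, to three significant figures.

For an in-line slider-crank, |v_piston| = rω|sinθ|·[1 + r cosθ/√(L² − r² sin²θ)].
With r = 0.0106 m, L = 0.0471 m, θ = 97.8°: the bracketed kinematic factor |dx/dθ| = 0.010173 m.
ω = v/|dx/dθ| = 2.08/0.010173 = 204.47 rad/s.
N = 60ω/(2π) = 1952.5 rpm.

1950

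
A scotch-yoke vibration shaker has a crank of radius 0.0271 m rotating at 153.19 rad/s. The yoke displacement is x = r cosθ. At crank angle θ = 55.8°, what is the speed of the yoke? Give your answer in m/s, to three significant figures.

ω = 153.2 rad/s
x = r cosθ ⇒ ẋ = −rω sinθ.
|v| = rω|sinθ| = 0.0271·153.2·|sin 55.8°| = 3.4336 m/s.

3.43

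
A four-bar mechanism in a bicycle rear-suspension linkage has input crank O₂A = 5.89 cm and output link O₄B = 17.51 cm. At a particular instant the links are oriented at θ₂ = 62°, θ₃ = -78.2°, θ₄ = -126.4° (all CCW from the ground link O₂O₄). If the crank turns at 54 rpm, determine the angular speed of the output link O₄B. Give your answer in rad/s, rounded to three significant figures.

ω₂ = 5.655 rad/s (from 54 rpm).
Differentiating the loop-closure r₂e^{iθ₂}+r₃e^{iθ₃}=r₁+r₄e^{iθ₄} gives r₂ω₂e^{iθ₂}+r₃ω₃e^{iθ₃}=r₄ω₄e^{iθ₄}.
Eliminating the other unknown: ω₄ = r₂ω₂ sin(θ₂−θ₃) / [r₄ sin(θ₄−θ₃)].
Numerator sine = +0.64011; denominator sine = -0.74548.
Result = 0.0589·5.655·(+0.64011) / (0.1751·(-0.74548)) = -1.6333 rad/s; magnitude 1.6333 rad/s.

1.63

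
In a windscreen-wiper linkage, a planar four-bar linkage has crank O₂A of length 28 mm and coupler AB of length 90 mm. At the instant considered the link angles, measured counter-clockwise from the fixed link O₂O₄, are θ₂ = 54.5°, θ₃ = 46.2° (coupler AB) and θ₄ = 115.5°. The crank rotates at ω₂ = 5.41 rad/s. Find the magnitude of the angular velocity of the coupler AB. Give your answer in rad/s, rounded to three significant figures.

1.57

ω₂ = 5.41 rad/s
Differentiating the loop-closure r₂e^{iθ₂}+r₃e^{iθ₃}=r₁+r₄e^{iθ₄} gives r₂ω₂e^{iθ₂}+r₃ω₃e^{iθ₃}=r₄ω₄e^{iθ₄}.
Eliminating the other unknown: ω₃ = r₂ω₂ sin(θ₄−θ₂) / [r₃ sin(θ₃−θ₄)].
Numerator sine = +0.87462; denominator sine = -0.93544.
Result = 0.028·5.41·(+0.87462) / (0.09·(-0.93544)) = -1.5737 rad/s; magnitude 1.5737 rad/s.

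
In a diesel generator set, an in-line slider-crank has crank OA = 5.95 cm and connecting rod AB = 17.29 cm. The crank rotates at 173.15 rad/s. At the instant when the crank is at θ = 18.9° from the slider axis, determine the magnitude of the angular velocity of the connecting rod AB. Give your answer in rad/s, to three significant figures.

ω = 173.2 rad/s
The rod makes angle φ with the slider axis where L sinφ = r sinθ; differentiating, L cosφ·φ̇ = r ω cosθ.
L cosφ = √(L² − r² sin²θ) = 0.17182 m.
|ω_rod| = r ω |cosθ| / √(L² − r² sin²θ) = 0.0595·173.2·0.94609/0.17182 = 56.727 rad/s.

56.7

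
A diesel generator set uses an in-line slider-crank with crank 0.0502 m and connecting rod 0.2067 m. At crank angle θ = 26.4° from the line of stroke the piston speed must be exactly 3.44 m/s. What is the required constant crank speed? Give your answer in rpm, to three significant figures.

1210

For an in-line slider-crank, |v_piston| = rω|sinθ|·[1 + r cosθ/√(L² − r² sin²θ)].
With r = 0.0502 m, L = 0.2067 m, θ = 26.4°: the bracketed kinematic factor |dx/dθ| = 0.027205 m.
ω = v/|dx/dθ| = 3.44/0.027205 = 126.45 rad/s.
N = 60ω/(2π) = 1207.5 rpm.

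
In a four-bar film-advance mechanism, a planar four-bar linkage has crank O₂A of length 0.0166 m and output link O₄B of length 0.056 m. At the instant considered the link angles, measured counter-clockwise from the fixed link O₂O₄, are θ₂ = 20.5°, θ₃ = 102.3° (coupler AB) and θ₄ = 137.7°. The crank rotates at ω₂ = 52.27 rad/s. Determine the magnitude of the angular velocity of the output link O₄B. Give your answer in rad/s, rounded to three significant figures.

26.5

ω₂ = 52.27 rad/s
Differentiating the loop-closure r₂e^{iθ₂}+r₃e^{iθ₃}=r₁+r₄e^{iθ₄} gives r₂ω₂e^{iθ₂}+r₃ω₃e^{iθ₃}=r₄ω₄e^{iθ₄}.
Eliminating the other unknown: ω₄ = r₂ω₂ sin(θ₂−θ₃) / [r₄ sin(θ₄−θ₃)].
Numerator sine = -0.98978; denominator sine = +0.57928.
Result = 0.0166·52.27·(-0.98978) / (0.056·(+0.57928)) = -26.474 rad/s; magnitude 26.474 rad/s.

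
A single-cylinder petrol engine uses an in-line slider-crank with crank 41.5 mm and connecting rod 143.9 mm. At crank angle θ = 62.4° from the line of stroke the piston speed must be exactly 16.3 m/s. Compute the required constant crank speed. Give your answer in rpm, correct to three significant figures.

3720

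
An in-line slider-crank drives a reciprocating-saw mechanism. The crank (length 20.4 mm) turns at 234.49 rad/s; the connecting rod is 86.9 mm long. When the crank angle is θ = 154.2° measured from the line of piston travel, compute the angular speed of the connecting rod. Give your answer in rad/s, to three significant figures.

ω = 234.5 rad/s
The rod makes angle φ with the slider axis where L sinφ = r sinθ; differentiating, L cosφ·φ̇ = r ω cosθ.
L cosφ = √(L² − r² sin²θ) = 0.086445 m.
|ω_rod| = r ω |cosθ| / √(L² − r² sin²θ) = 0.0204·234.5·0.90032/0.086445 = 49.821 rad/s.

49.8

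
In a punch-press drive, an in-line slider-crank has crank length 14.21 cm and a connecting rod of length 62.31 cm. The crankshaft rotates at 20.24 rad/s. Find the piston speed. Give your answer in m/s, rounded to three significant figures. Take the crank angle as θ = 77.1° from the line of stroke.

2.95

ω = 20.24 rad/s
For an in-line slider-crank, x = r cosθ + √(L² − r² sin²θ), so v = −rω sinθ·[1 + r cosθ/√(L² − r² sin²θ)].
With r = 0.1421 m, L = 0.6231 m, θ = 77.1°: √(L² − r² sin²θ) = 0.60751 m.
v = −0.1421·20.24·0.97476·[1 + 0.1421·0.22325/0.60751] = -2.9499 m/s.
|v| = 2.9499 m/s.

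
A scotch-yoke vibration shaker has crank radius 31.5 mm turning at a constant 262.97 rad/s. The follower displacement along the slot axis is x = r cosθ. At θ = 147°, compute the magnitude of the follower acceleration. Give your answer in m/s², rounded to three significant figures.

ω = 263 rad/s
x = r cosθ ⇒ ẍ = −rω² cosθ (ω constant).
|a| = rω²|cosθ| = 0.0315·(263)²·|cos 147°| = 1826.9 m/s².

1830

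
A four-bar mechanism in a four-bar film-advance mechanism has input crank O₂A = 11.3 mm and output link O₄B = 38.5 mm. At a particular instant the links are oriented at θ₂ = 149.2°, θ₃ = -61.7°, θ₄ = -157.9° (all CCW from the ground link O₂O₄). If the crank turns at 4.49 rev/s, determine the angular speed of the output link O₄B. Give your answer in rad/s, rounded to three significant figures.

ω₂ = 28.21 rad/s (from 4.49 rev/s).
Differentiating the loop-closure r₂e^{iθ₂}+r₃e^{iθ₃}=r₁+r₄e^{iθ₄} gives r₂ω₂e^{iθ₂}+r₃ω₃e^{iθ₃}=r₄ω₄e^{iθ₄}.
Eliminating the other unknown: ω₄ = r₂ω₂ sin(θ₂−θ₃) / [r₄ sin(θ₄−θ₃)].
Numerator sine = -0.51354; denominator sine = -0.99415.
Result = 0.0113·28.21·(-0.51354) / (0.0385·(-0.99415)) = +4.2773 rad/s; magnitude 4.2773 rad/s.

4.28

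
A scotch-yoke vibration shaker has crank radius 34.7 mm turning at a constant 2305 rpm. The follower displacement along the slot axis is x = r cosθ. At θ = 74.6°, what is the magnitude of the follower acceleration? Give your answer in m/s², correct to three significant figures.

ω = 241.4 rad/s (from 2305 rpm).
x = r cosθ ⇒ ẍ = −rω² cosθ (ω constant).
|a| = rω²|cosθ| = 0.0347·(241.4)²·|cos 74.6°| = 536.89 m/s².

537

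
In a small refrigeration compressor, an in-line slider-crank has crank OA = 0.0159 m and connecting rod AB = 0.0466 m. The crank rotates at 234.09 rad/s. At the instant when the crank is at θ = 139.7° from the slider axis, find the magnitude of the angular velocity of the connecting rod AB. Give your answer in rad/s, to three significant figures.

ω = 234.1 rad/s
The rod makes angle φ with the slider axis where L sinφ = r sinθ; differentiating, L cosφ·φ̇ = r ω cosθ.
L cosφ = √(L² − r² sin²θ) = 0.045451 m.
|ω_rod| = r ω |cosθ| / √(L² − r² sin²θ) = 0.0159·234.1·0.76267/0.045451 = 62.456 rad/s.

62.5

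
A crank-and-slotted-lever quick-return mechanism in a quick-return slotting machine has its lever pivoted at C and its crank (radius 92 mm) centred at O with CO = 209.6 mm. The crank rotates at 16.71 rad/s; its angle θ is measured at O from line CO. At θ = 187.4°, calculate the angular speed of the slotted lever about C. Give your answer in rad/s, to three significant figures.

12.6

ω = 16.71 rad/s
Crank pin A relative to C: A = (d + r cosθ, r sinθ); lever angle φ = atan2(r sinθ, d + r cosθ).
Differentiating tanφ: φ̇ = rω(d cosθ + r)/(d² + r² + 2dr cosθ).
d² + r² + 2dr cosθ = |CA|² = 0.014151 m²;  d cosθ + r = -0.11585 m.
|ω_lever| = |0.092·16.71·-0.11585| / 0.014151 = 12.586 rad/s.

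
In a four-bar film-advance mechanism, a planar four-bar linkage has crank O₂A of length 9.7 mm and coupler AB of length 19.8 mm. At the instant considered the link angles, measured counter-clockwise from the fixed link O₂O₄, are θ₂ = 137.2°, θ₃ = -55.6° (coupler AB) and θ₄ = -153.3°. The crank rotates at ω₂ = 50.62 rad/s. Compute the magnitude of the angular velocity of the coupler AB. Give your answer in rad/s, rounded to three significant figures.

23.4

ω₂ = 50.62 rad/s
Differentiating the loop-closure r₂e^{iθ₂}+r₃e^{iθ₃}=r₁+r₄e^{iθ₄} gives r₂ω₂e^{iθ₂}+r₃ω₃e^{iθ₃}=r₄ω₄e^{iθ₄}.
Eliminating the other unknown: ω₃ = r₂ω₂ sin(θ₄−θ₂) / [r₃ sin(θ₃−θ₄)].
Numerator sine = +0.93667; denominator sine = +0.99098.
Result = 0.0097·50.62·(+0.93667) / (0.0198·(+0.99098)) = +23.44 rad/s; magnitude 23.44 rad/s.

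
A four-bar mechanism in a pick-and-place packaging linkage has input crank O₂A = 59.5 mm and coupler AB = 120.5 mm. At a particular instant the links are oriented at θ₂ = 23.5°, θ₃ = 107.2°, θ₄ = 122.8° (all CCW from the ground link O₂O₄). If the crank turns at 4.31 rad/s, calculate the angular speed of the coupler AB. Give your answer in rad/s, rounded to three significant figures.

7.81

ω₂ = 4.31 rad/s
Differentiating the loop-closure r₂e^{iθ₂}+r₃e^{iθ₃}=r₁+r₄e^{iθ₄} gives r₂ω₂e^{iθ₂}+r₃ω₃e^{iθ₃}=r₄ω₄e^{iθ₄}.
Eliminating the other unknown: ω₃ = r₂ω₂ sin(θ₄−θ₂) / [r₃ sin(θ₃−θ₄)].
Numerator sine = +0.98686; denominator sine = -0.26892.
Result = 0.0595·4.31·(+0.98686) / (0.1205·(-0.26892)) = -7.8098 rad/s; magnitude 7.8098 rad/s.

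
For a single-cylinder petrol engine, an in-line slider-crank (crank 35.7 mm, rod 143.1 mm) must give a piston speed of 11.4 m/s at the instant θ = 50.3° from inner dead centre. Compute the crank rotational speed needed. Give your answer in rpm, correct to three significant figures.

For an in-line slider-crank, |v_piston| = rω|sinθ|·[1 + r cosθ/√(L² − r² sin²θ)].
With r = 0.0357 m, L = 0.1431 m, θ = 50.3°: the bracketed kinematic factor |dx/dθ| = 0.031928 m.
ω = v/|dx/dθ| = 11.4/0.031928 = 357.06 rad/s.
N = 60ω/(2π) = 3409.6 rpm.

3410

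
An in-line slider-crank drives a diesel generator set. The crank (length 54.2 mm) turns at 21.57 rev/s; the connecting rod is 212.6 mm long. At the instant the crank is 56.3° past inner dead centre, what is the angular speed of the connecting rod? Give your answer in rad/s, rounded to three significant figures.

ω = 135.5 rad/s (converted from 21.57 rev/s).
The rod makes angle φ with the slider axis where L sinφ = r sinθ; differentiating, L cosφ·φ̇ = r ω cosθ.
L cosφ = √(L² − r² sin²θ) = 0.20776 m.
|ω_rod| = r ω |cosθ| / √(L² − r² sin²θ) = 0.0542·135.5·0.55484/0.20776 = 19.617 rad/s.

19.6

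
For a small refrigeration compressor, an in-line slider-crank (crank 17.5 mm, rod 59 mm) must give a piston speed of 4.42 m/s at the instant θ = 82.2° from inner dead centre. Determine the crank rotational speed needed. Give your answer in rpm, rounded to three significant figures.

For an in-line slider-crank, |v_piston| = rω|sinθ|·[1 + r cosθ/√(L² − r² sin²θ)].
With r = 0.0175 m, L = 0.059 m, θ = 82.2°: the bracketed kinematic factor |dx/dθ| = 0.018068 m.
ω = v/|dx/dθ| = 4.42/0.018068 = 244.63 rad/s.
N = 60ω/(2π) = 2336 rpm.

2340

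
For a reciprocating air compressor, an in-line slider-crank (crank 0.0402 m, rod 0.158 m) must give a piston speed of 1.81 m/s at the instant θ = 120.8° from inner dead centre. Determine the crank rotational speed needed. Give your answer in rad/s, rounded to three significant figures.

For an in-line slider-crank, |v_piston| = rω|sinθ|·[1 + r cosθ/√(L² − r² sin²θ)].
With r = 0.0402 m, L = 0.158 m, θ = 120.8°: the bracketed kinematic factor |dx/dθ| = 0.02992 m.
ω = v/|dx/dθ| = 1.81/0.02992 = 60.494 rad/s.

60.5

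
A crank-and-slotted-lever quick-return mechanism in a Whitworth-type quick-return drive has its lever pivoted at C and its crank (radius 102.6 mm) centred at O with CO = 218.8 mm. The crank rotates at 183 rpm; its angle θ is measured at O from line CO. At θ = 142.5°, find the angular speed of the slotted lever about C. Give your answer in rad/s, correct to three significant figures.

6.13

ω = 19.16 rad/s (from 183 rpm).
Crank pin A relative to C: A = (d + r cosθ, r sinθ); lever angle φ = atan2(r sinθ, d + r cosθ).
Differentiating tanφ: φ̇ = rω(d cosθ + r)/(d² + r² + 2dr cosθ).
d² + r² + 2dr cosθ = |CA|² = 0.0227804 m²;  d cosθ + r = -0.070986 m.
|ω_lever| = |0.1026·19.16·-0.070986| / 0.0227804 = 6.1268 rad/s.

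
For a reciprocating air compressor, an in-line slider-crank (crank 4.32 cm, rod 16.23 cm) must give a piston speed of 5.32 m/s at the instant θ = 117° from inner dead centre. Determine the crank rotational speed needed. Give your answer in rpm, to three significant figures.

1510

For an in-line slider-crank, |v_piston| = rω|sinθ|·[1 + r cosθ/√(L² − r² sin²θ)].
With r = 0.0432 m, L = 0.1623 m, θ = 117°: the bracketed kinematic factor |dx/dθ| = 0.033704 m.
ω = v/|dx/dθ| = 5.32/0.033704 = 157.85 rad/s.
N = 60ω/(2π) = 1507.3 rpm.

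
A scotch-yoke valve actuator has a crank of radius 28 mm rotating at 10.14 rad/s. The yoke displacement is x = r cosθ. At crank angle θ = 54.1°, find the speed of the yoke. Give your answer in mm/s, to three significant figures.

ω = 10.14 rad/s
x = r cosθ ⇒ ẋ = −rω sinθ.
|v| = rω|sinθ| = 0.028·10.14·|sin 54.1°| = 0.22999 m/s = 229.99 mm/s.

230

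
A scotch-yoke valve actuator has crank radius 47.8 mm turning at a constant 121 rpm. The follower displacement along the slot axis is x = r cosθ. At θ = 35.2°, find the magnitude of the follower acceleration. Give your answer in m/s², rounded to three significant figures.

6.27

ω = 12.67 rad/s (from 121 rpm).
x = r cosθ ⇒ ẍ = −rω² cosθ (ω constant).
|a| = rω²|cosθ| = 0.0478·(12.67)²·|cos 35.2°| = 6.2713 m/s².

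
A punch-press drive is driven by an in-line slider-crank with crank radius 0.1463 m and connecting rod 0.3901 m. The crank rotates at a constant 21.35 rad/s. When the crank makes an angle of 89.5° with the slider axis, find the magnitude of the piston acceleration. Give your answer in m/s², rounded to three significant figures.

ω = 21.35 rad/s
x(θ) = r cosθ + √(L² − r² sin²θ); with ω constant, a = ω²·d²x/dθ².
d²x/dθ² = −r cosθ − r²(cos2θ)/√u − r⁴ sin²2θ/(4u^{3/2}),  u = L² − r² sin²θ = 0.130776 m².
Substituting r = 0.1463 m, L = 0.3901 m, θ = 89.5°: d²x/dθ² = +0.0579 m.
a = ω²·d²x/dθ² = (21.35)²·(+0.0579) = +26.392 m/s²;  |a| = 26.392 m/s².

26.4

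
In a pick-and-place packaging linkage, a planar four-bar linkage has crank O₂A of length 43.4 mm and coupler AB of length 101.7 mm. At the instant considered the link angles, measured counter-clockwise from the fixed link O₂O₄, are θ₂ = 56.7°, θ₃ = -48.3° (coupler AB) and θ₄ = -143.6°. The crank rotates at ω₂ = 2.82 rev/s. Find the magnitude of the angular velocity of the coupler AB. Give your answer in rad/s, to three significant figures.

2.63

ω₂ = 17.72 rad/s (from 2.82 rev/s).
Differentiating the loop-closure r₂e^{iθ₂}+r₃e^{iθ₃}=r₁+r₄e^{iθ₄} gives r₂ω₂e^{iθ₂}+r₃ω₃e^{iθ₃}=r₄ω₄e^{iθ₄}.
Eliminating the other unknown: ω₃ = r₂ω₂ sin(θ₄−θ₂) / [r₃ sin(θ₃−θ₄)].
Numerator sine = +0.34694; denominator sine = +0.99572.
Result = 0.0434·17.72·(+0.34694) / (0.1017·(+0.99572)) = +2.6346 rad/s; magnitude 2.6346 rad/s.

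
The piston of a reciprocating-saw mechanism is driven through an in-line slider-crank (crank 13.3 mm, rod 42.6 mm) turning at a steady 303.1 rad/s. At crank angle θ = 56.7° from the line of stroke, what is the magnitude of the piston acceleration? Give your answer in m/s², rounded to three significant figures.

ω = 303.1 rad/s
x(θ) = r cosθ + √(L² − r² sin²θ); with ω constant, a = ω²·d²x/dθ².
d²x/dθ² = −r cosθ − r²(cos2θ)/√u − r⁴ sin²2θ/(4u^{3/2}),  u = L² − r² sin²θ = 0.00169119 m².
Substituting r = 0.0133 m, L = 0.0426 m, θ = 56.7°: d²x/dθ² = -0.0056885 m.
a = ω²·d²x/dθ² = (303.1)²·(-0.0056885) = -522.6 m/s²;  |a| = 522.6 m/s².

523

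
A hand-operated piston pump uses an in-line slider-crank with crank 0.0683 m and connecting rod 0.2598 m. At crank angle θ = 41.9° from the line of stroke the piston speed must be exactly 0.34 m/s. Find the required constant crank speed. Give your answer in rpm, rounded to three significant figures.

For an in-line slider-crank, |v_piston| = rω|sinθ|·[1 + r cosθ/√(L² − r² sin²θ)].
With r = 0.0683 m, L = 0.2598 m, θ = 41.9°: the bracketed kinematic factor |dx/dθ| = 0.054679 m.
ω = v/|dx/dθ| = 0.34/0.054679 = 6.2181 rad/s.
N = 60ω/(2π) = 59.378 rpm.

59.4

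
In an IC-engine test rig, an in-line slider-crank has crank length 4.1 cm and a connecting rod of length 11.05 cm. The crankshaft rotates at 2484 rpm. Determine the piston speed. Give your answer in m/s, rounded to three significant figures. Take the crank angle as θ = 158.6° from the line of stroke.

ω = 2π·2484/60 = 260.1 rad/s
For an in-line slider-crank, x = r cosθ + √(L² − r² sin²θ), so v = −rω sinθ·[1 + r cosθ/√(L² − r² sin²θ)].
With r = 0.041 m, L = 0.1105 m, θ = 158.6°: √(L² − r² sin²θ) = 0.10948 m.
v = −0.041·260.1·0.36488·[1 + 0.041·-0.93106/0.10948] = -2.5346 m/s.
|v| = 2.5346 m/s.

2.53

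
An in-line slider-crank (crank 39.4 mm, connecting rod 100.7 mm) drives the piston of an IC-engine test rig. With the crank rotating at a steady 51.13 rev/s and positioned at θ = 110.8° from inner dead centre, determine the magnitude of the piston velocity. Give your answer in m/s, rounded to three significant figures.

10.1

ω = 2π·51.1 = 321.3 rad/s
For an in-line slider-crank, x = r cosθ + √(L² − r² sin²θ), so v = −rω sinθ·[1 + r cosθ/√(L² − r² sin²θ)].
With r = 0.0394 m, L = 0.1007 m, θ = 110.8°: √(L² − r² sin²θ) = 0.093722 m.
v = −0.0394·321.3·0.93483·[1 + 0.0394·-0.35511/0.093722] = -10.066 m/s.
|v| = 10.066 m/s.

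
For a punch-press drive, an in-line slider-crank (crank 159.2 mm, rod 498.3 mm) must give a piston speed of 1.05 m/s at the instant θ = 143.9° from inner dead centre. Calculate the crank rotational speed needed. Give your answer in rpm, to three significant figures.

For an in-line slider-crank, |v_piston| = rω|sinθ|·[1 + r cosθ/√(L² − r² sin²θ)].
With r = 0.1592 m, L = 0.4983 m, θ = 143.9°: the bracketed kinematic factor |dx/dθ| = 0.069146 m.
ω = v/|dx/dθ| = 1.05/0.069146 = 15.185 rad/s.
N = 60ω/(2π) = 145.01 rpm.

145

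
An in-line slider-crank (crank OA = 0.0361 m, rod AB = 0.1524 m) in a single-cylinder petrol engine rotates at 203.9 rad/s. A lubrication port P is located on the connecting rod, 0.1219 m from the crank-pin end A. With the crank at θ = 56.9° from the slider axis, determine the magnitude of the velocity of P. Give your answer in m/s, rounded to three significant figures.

ω = 203.9 rad/s.  Crank-pin speed |V_A| = rω = 7.3608 m/s, perpendicular to OA.
Rod angle: sinφ = −(r/L) sinθ ⇒ φ = -11.446°; ω_rod = −rω cosθ/√(L²−r²sin²θ) = -26.911 rad/s.
V_P = V_A + ω_rod × AP, with AP = 0.1219 m along the rod.
Components: V_Px = −rω sinθ − a·ω_rod·sinφ = -6.8172 m/s;  V_Py = rω cosθ + a·ω_rod·cosφ = +0.80448 m/s.
|V_P| = √(V_Px² + V_Py²) = 6.8645 m/s.

6.86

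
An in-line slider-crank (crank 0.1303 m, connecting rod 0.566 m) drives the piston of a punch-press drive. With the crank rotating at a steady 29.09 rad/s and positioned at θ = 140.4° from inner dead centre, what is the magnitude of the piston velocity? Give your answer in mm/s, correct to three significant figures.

ω = 29.09 rad/s
For an in-line slider-crank, x = r cosθ + √(L² − r² sin²θ), so v = −rω sinθ·[1 + r cosθ/√(L² − r² sin²θ)].
With r = 0.1303 m, L = 0.566 m, θ = 140.4°: √(L² − r² sin²θ) = 0.55987 m.
v = −0.1303·29.09·0.63742·[1 + 0.1303·-0.77051/0.55987] = -1.9828 m/s.
|v| = 1.9828 m/s = 1982.8 mm/s.

1980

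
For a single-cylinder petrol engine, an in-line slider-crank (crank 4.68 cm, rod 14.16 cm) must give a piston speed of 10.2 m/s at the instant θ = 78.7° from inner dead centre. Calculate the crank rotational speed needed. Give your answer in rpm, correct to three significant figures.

For an in-line slider-crank, |v_piston| = rω|sinθ|·[1 + r cosθ/√(L² − r² sin²θ)].
With r = 0.0468 m, L = 0.1416 m, θ = 78.7°: the bracketed kinematic factor |dx/dθ| = 0.049034 m.
ω = v/|dx/dθ| = 10.2/0.049034 = 208.02 rad/s.
N = 60ω/(2π) = 1986.4 rpm.

1990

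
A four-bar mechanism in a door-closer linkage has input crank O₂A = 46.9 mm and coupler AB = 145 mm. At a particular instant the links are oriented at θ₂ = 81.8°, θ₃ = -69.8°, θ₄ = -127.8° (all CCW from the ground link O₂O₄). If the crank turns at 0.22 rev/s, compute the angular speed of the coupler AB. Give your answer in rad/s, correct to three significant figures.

0.260

ω₂ = 1.382 rad/s (from 0.22 rev/s).
Differentiating the loop-closure r₂e^{iθ₂}+r₃e^{iθ₃}=r₁+r₄e^{iθ₄} gives r₂ω₂e^{iθ₂}+r₃ω₃e^{iθ₃}=r₄ω₄e^{iθ₄}.
Eliminating the other unknown: ω₃ = r₂ω₂ sin(θ₄−θ₂) / [r₃ sin(θ₃−θ₄)].
Numerator sine = +0.49394; denominator sine = +0.84805.
Result = 0.0469·1.382·(+0.49394) / (0.145·(+0.84805)) = +0.26041 rad/s; magnitude 0.26041 rad/s.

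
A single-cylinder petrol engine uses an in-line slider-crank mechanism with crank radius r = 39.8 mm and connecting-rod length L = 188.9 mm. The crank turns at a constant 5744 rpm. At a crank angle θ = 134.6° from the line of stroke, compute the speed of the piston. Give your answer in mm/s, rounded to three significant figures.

14500

ω = 2π·5744/60 = 601.5 rad/s
For an in-line slider-crank, x = r cosθ + √(L² − r² sin²θ), so v = −rω sinθ·[1 + r cosθ/√(L² − r² sin²θ)].
With r = 0.0398 m, L = 0.1889 m, θ = 134.6°: √(L² − r² sin²θ) = 0.18676 m.
v = −0.0398·601.5·0.71203·[1 + 0.0398·-0.70215/0.18676] = -14.495 m/s.
|v| = 14.495 m/s = 14495 mm/s.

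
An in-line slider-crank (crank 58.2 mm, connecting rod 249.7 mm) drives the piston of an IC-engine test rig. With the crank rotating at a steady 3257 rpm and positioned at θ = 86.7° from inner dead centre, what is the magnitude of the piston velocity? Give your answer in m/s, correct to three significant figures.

ω = 2π·3257/60 = 341.1 rad/s
For an in-line slider-crank, x = r cosθ + √(L² − r² sin²θ), so v = −rω sinθ·[1 + r cosθ/√(L² − r² sin²θ)].
With r = 0.0582 m, L = 0.2497 m, θ = 86.7°: √(L² − r² sin²θ) = 0.24285 m.
v = −0.0582·341.1·0.99834·[1 + 0.0582·0.05756/0.24285] = -20.091 m/s.
|v| = 20.091 m/s.

20.1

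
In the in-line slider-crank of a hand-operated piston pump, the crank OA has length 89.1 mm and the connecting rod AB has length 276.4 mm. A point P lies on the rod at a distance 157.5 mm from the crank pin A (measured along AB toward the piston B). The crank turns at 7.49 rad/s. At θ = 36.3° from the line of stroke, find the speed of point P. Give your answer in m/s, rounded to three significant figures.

0.510

ω = 7.49 rad/s.  Crank-pin speed |V_A| = rω = 0.66736 m/s, perpendicular to OA.
Rod angle: sinφ = −(r/L) sinθ ⇒ φ = -11.002°; ω_rod = −rω cosθ/√(L²−r²sin²θ) = -1.9823 rad/s.
V_P = V_A + ω_rod × AP, with AP = 0.1575 m along the rod.
Components: V_Px = −rω sinθ − a·ω_rod·sinφ = -0.45467 m/s;  V_Py = rω cosθ + a·ω_rod·cosφ = +0.23137 m/s.
|V_P| = √(V_Px² + V_Py²) = 0.51015 m/s.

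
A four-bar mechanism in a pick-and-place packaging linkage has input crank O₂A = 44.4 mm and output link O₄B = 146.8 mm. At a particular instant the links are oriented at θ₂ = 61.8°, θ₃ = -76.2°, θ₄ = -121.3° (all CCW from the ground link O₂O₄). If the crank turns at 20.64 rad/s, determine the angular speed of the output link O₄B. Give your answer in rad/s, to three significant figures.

ω₂ = 20.64 rad/s
Differentiating the loop-closure r₂e^{iθ₂}+r₃e^{iθ₃}=r₁+r₄e^{iθ₄} gives r₂ω₂e^{iθ₂}+r₃ω₃e^{iθ₃}=r₄ω₄e^{iθ₄}.
Eliminating the other unknown: ω₄ = r₂ω₂ sin(θ₂−θ₃) / [r₄ sin(θ₄−θ₃)].
Numerator sine = +0.66913; denominator sine = -0.70834.
Result = 0.0444·20.64·(+0.66913) / (0.1468·(-0.70834)) = -5.8971 rad/s; magnitude 5.8971 rad/s.

5.90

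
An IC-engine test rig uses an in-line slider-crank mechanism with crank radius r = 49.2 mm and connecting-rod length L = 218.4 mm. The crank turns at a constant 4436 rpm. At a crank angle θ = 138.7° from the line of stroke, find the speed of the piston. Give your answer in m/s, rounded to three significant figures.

ω = 2π·4436/60 = 464.5 rad/s
For an in-line slider-crank, x = r cosθ + √(L² − r² sin²θ), so v = −rω sinθ·[1 + r cosθ/√(L² − r² sin²θ)].
With r = 0.0492 m, L = 0.2184 m, θ = 138.7°: √(L² − r² sin²θ) = 0.21597 m.
v = −0.0492·464.5·0.66000·[1 + 0.0492·-0.75126/0.21597] = -12.503 m/s.
|v| = 12.503 m/s.

12.5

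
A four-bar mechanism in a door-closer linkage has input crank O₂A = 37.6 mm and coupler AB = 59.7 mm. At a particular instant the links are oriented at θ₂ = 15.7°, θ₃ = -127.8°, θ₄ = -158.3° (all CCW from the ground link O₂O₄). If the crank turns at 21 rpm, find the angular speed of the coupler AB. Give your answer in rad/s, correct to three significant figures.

0.285

ω₂ = 2.199 rad/s (from 21 rpm).
Differentiating the loop-closure r₂e^{iθ₂}+r₃e^{iθ₃}=r₁+r₄e^{iθ₄} gives r₂ω₂e^{iθ₂}+r₃ω₃e^{iθ₃}=r₄ω₄e^{iθ₄}.
Eliminating the other unknown: ω₃ = r₂ω₂ sin(θ₄−θ₂) / [r₃ sin(θ₃−θ₄)].
Numerator sine = -0.10453; denominator sine = +0.50754.
Result = 0.0376·2.199·(-0.10453) / (0.0597·(+0.50754)) = -0.28525 rad/s; magnitude 0.28525 rad/s.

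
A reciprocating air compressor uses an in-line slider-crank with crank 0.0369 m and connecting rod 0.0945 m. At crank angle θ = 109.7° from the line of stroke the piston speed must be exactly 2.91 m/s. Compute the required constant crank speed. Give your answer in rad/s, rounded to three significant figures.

97.6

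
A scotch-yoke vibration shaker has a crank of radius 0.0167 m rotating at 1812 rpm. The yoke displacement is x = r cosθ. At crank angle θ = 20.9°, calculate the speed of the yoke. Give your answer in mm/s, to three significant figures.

ω = 189.8 rad/s (from 1812 rpm).
x = r cosθ ⇒ ẋ = −rω sinθ.
|v| = rω|sinθ| = 0.0167·189.8·|sin 20.9°| = 1.1305 m/s = 1130.5 mm/s.

1130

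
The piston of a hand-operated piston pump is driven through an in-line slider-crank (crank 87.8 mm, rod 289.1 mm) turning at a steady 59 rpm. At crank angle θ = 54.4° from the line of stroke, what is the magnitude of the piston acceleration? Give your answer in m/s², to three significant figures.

1.64

ω = 2π·59/60 = 6.178 rad/s
x(θ) = r cosθ + √(L² − r² sin²θ); with ω constant, a = ω²·d²x/dθ².
d²x/dθ² = −r cosθ − r²(cos2θ)/√u − r⁴ sin²2θ/(4u^{3/2}),  u = L² − r² sin²θ = 0.0784822 m².
Substituting r = 0.0878 m, L = 0.2891 m, θ = 54.4°: d²x/dθ² = -0.042848 m.
a = ω²·d²x/dθ² = (6.178)²·(-0.042848) = -1.6357 m/s²;  |a| = 1.6357 m/s².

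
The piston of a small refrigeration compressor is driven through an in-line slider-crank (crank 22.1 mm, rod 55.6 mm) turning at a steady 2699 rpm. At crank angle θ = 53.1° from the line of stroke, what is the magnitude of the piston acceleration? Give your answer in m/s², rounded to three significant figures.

ω = 2π·2699/60 = 282.6 rad/s
x(θ) = r cosθ + √(L² − r² sin²θ); with ω constant, a = ω²·d²x/dθ².
d²x/dθ² = −r cosθ − r²(cos2θ)/√u − r⁴ sin²2θ/(4u^{3/2}),  u = L² − r² sin²θ = 0.00277902 m².
Substituting r = 0.0221 m, L = 0.0556 m, θ = 53.1°: d²x/dθ² = -0.01106 m.
a = ω²·d²x/dθ² = (282.6)²·(-0.01106) = -883.51 m/s²;  |a| = 883.51 m/s².

884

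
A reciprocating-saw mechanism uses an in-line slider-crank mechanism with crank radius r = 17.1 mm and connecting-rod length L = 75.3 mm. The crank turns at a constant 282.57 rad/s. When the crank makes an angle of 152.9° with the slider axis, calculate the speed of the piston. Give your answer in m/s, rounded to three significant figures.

1.75

ω = 282.6 rad/s
For an in-line slider-crank, x = r cosθ + √(L² − r² sin²θ), so v = −rω sinθ·[1 + r cosθ/√(L² − r² sin²θ)].
With r = 0.0171 m, L = 0.0753 m, θ = 152.9°: √(L² − r² sin²θ) = 0.074896 m.
v = −0.0171·282.6·0.45554·[1 + 0.0171·-0.89021/0.074896] = -1.7538 m/s.
|v| = 1.7538 m/s.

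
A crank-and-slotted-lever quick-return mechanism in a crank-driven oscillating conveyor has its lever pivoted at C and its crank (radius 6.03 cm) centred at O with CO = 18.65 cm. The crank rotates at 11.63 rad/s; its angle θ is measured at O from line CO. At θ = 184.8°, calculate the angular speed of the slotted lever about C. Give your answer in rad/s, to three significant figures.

5.50

ω = 11.63 rad/s
Crank pin A relative to C: A = (d + r cosθ, r sinθ); lever angle φ = atan2(r sinθ, d + r cosθ).
Differentiating tanφ: φ̇ = rω(d cosθ + r)/(d² + r² + 2dr cosθ).
d² + r² + 2dr cosθ = |CA|² = 0.0160053 m²;  d cosθ + r = -0.12555 m.
|ω_lever| = |0.0603·11.63·-0.12555| / 0.0160053 = 5.5009 rad/s.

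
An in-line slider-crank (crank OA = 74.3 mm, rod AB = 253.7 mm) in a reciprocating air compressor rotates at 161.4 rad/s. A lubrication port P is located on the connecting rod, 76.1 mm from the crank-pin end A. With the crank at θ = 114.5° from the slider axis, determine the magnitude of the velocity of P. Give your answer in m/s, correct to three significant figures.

ω = 161.4 rad/s.  Crank-pin speed |V_A| = rω = 11.992 m/s, perpendicular to OA.
Rod angle: sinφ = −(r/L) sinθ ⇒ φ = -15.456°; ω_rod = −rω cosθ/√(L²−r²sin²θ) = +20.337 rad/s.
V_P = V_A + ω_rod × AP, with AP = 0.0761 m along the rod.
Components: V_Px = −rω sinθ − a·ω_rod·sinφ = -10.5 m/s;  V_Py = rω cosθ + a·ω_rod·cosφ = -3.4813 m/s.
|V_P| = √(V_Px² + V_Py²) = 11.062 m/s.

11.1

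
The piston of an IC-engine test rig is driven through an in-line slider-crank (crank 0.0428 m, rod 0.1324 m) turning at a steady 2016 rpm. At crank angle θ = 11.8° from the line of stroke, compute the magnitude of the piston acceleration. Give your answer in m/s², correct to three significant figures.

2440

ω = 2π·2016/60 = 211.1 rad/s
x(θ) = r cosθ + √(L² − r² sin²θ); with ω constant, a = ω²·d²x/dθ².
d²x/dθ² = −r cosθ − r²(cos2θ)/√u − r⁴ sin²2θ/(4u^{3/2}),  u = L² − r² sin²θ = 0.0174532 m².
Substituting r = 0.0428 m, L = 0.1324 m, θ = 11.8°: d²x/dθ² = -0.05466 m.
a = ω²·d²x/dθ² = (211.1)²·(-0.05466) = -2436.2 m/s²;  |a| = 2436.2 m/s².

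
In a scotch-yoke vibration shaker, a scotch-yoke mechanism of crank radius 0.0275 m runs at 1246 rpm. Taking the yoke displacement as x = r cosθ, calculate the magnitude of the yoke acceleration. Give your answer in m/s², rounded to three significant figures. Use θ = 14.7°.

ω = 130.5 rad/s (from 1246 rpm).
x = r cosθ ⇒ ẍ = −rω² cosθ (ω constant).
|a| = rω²|cosθ| = 0.0275·(130.5)²·|cos 14.7°| = 452.87 m/s².

453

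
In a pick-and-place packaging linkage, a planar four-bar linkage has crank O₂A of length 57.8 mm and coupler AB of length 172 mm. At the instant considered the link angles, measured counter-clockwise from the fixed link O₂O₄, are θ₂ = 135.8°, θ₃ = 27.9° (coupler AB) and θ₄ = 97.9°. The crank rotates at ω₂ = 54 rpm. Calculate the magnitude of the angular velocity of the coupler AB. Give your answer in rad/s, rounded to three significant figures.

ω₂ = 5.655 rad/s (from 54 rpm).
Differentiating the loop-closure r₂e^{iθ₂}+r₃e^{iθ₃}=r₁+r₄e^{iθ₄} gives r₂ω₂e^{iθ₂}+r₃ω₃e^{iθ₃}=r₄ω₄e^{iθ₄}.
Eliminating the other unknown: ω₃ = r₂ω₂ sin(θ₄−θ₂) / [r₃ sin(θ₃−θ₄)].
Numerator sine = -0.61429; denominator sine = -0.93969.
Result = 0.0578·5.655·(-0.61429) / (0.172·(-0.93969)) = +1.2422 rad/s; magnitude 1.2422 rad/s.

1.24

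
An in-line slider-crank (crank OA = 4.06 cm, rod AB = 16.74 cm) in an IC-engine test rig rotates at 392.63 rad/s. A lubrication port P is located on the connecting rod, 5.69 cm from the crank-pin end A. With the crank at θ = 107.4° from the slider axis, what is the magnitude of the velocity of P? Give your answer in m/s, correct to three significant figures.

ω = 392.6 rad/s.  Crank-pin speed |V_A| = rω = 15.941 m/s, perpendicular to OA.
Rod angle: sinφ = −(r/L) sinθ ⇒ φ = -13.382°; ω_rod = −rω cosθ/√(L²−r²sin²θ) = +29.271 rad/s.
V_P = V_A + ω_rod × AP, with AP = 0.0569 m along the rod.
Components: V_Px = −rω sinθ − a·ω_rod·sinφ = -14.826 m/s;  V_Py = rω cosθ + a·ω_rod·cosφ = -3.1466 m/s.
|V_P| = √(V_Px² + V_Py²) = 15.156 m/s.

15.2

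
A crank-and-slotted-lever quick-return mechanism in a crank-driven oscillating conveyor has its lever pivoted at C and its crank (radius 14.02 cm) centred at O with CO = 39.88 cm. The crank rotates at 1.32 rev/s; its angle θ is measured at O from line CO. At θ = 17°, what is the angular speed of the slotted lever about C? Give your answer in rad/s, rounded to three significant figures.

2.12

ω = 8.294 rad/s (from 1.32 rev/s).
Crank pin A relative to C: A = (d + r cosθ, r sinθ); lever angle φ = atan2(r sinθ, d + r cosθ).
Differentiating tanφ: φ̇ = rω(d cosθ + r)/(d² + r² + 2dr cosθ).
d² + r² + 2dr cosθ = |CA|² = 0.285635 m²;  d cosθ + r = +0.52157 m.
|ω_lever| = |0.1402·8.294·+0.52157| / 0.285635 = 2.1233 rad/s.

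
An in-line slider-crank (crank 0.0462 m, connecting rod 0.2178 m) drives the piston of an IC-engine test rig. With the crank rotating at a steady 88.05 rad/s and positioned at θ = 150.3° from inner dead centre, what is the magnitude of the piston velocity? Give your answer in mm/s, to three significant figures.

1640

ω = 88.05 rad/s
For an in-line slider-crank, x = r cosθ + √(L² − r² sin²θ), so v = −rω sinθ·[1 + r cosθ/√(L² − r² sin²θ)].
With r = 0.0462 m, L = 0.2178 m, θ = 150.3°: √(L² − r² sin²θ) = 0.21659 m.
v = −0.0462·88.05·0.49546·[1 + 0.0462·-0.86863/0.21659] = -1.6421 m/s.
|v| = 1.6421 m/s = 1642.1 mm/s.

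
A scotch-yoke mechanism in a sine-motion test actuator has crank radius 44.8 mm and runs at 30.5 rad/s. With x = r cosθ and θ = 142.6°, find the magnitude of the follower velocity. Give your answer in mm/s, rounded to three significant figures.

ω = 30.5 rad/s
x = r cosθ ⇒ ẋ = −rω sinθ.
|v| = rω|sinθ| = 0.0448·30.5·|sin 142.6°| = 0.82992 m/s = 829.92 mm/s.

830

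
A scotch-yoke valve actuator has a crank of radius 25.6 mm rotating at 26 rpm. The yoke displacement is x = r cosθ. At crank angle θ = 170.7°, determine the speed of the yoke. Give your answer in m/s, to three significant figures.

ω = 2.723 rad/s (from 26 rpm).
x = r cosθ ⇒ ẋ = −rω sinθ.
|v| = rω|sinθ| = 0.0256·2.723·|sin 170.7°| = 0.011264 m/s.

0.0113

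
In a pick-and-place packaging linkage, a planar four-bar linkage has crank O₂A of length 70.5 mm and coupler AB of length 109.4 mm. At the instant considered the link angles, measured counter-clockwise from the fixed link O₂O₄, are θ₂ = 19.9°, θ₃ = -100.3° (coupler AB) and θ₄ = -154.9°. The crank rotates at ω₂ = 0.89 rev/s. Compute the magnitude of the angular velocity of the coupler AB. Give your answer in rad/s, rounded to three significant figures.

ω₂ = 5.592 rad/s (from 0.89 rev/s).
Differentiating the loop-closure r₂e^{iθ₂}+r₃e^{iθ₃}=r₁+r₄e^{iθ₄} gives r₂ω₂e^{iθ₂}+r₃ω₃e^{iθ₃}=r₄ω₄e^{iθ₄}.
Eliminating the other unknown: ω₃ = r₂ω₂ sin(θ₄−θ₂) / [r₃ sin(θ₃−θ₄)].
Numerator sine = -0.09063; denominator sine = +0.81513.
Result = 0.0705·5.592·(-0.09063) / (0.1094·(+0.81513)) = -0.40068 rad/s; magnitude 0.40068 rad/s.

0.401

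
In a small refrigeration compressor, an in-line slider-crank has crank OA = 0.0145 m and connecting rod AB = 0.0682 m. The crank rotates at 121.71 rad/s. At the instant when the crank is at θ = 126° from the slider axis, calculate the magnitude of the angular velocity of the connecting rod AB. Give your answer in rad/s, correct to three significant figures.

ω = 121.7 rad/s
The rod makes angle φ with the slider axis where L sinφ = r sinθ; differentiating, L cosφ·φ̇ = r ω cosθ.
L cosφ = √(L² − r² sin²θ) = 0.067184 m.
|ω_rod| = r ω |cosθ| / √(L² − r² sin²θ) = 0.0145·121.7·0.58779/0.067184 = 15.44 rad/s.

15.4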